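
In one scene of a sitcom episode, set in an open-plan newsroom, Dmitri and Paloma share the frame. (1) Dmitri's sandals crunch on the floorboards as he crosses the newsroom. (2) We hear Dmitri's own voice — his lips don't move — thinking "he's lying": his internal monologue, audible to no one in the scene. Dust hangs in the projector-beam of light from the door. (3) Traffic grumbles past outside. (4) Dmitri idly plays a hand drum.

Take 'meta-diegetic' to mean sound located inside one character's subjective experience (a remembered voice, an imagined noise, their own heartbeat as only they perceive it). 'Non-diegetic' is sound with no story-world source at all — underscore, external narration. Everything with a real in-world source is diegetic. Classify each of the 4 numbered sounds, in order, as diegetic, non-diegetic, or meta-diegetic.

diegetic, meta-diegetic, diegetic, diegetic

(1) is diegetic: Dmitri's footsteps are produced in the story world.
(2) internal monologue — inside Dmitri's mind, not spoken into the scene → meta-diegetic.
(3) is diegetic: it's the actual ambient sound of the location.
(4) Dmitri is producing the music live, in the story world → diegetic.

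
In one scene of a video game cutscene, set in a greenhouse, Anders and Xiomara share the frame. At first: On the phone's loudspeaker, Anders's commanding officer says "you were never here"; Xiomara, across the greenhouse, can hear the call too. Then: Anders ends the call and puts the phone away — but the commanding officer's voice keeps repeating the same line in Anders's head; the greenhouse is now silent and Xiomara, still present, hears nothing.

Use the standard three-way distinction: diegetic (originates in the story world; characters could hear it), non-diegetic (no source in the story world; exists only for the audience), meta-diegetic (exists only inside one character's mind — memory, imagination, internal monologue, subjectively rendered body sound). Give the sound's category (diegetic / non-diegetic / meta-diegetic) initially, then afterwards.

Initially: the loudspeaker is an in-world source; both Anders and Xiomara hear the call → diegetic.
Afterwards: with the phone off, the voice continues only as Anders's private mental replay — Xiomara can't hear it → meta-diegetic.

diegetic, meta-diegetic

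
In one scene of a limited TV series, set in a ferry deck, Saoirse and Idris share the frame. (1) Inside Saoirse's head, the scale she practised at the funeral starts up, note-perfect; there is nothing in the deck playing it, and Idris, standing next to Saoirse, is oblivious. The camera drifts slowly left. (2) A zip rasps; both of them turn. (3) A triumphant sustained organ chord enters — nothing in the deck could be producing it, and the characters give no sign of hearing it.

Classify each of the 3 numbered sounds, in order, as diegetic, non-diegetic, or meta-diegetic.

Sound (1): the music is a memory playing inside Saoirse's mind alone; no real-world source, Idris can't hear it, so meta-diegetic.
(2) is diegetic: an in-world source (a zip); characters could hear it.
(3) it has no source in the story world and no character can hear it — it's underscore → non-diegetic.

meta-diegetic, diegetic, non-diegetic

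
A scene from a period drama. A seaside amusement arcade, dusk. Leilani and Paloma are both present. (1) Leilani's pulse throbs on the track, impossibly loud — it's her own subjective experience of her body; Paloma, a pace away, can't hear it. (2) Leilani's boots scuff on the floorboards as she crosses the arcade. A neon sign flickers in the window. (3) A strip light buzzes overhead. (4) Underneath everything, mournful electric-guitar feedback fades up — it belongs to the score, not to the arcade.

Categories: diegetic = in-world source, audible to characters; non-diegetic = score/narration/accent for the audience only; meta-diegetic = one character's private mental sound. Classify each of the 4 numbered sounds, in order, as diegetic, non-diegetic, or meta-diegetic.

Sound (1): a subjective body sound — Leilani's private perception, inaudible to Paloma, so meta-diegetic.
(2) is diegetic: Leilani's footsteps are produced in the story world.
(3) is diegetic: ambient/room sound belonging to the story's physical space.
Sound (4): it has no source in the story world and no character can hear it — it's underscore, so non-diegetic.

meta-diegetic, diegetic, diegetic, non-diegetic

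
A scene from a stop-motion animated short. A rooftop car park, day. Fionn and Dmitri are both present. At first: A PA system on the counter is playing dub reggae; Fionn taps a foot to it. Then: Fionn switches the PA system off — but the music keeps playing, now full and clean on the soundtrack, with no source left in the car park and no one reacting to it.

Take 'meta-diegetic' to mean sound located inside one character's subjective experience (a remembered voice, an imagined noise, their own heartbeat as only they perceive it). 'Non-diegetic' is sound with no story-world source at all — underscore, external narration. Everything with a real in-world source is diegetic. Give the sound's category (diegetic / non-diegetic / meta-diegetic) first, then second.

diegetic, non-diegetic

First: a PA system is a real in-scene source and Fionn reacts to it → diegetic.
Second: there is no longer any in-world source and no one can hear it — it has become underscore → non-diegetic.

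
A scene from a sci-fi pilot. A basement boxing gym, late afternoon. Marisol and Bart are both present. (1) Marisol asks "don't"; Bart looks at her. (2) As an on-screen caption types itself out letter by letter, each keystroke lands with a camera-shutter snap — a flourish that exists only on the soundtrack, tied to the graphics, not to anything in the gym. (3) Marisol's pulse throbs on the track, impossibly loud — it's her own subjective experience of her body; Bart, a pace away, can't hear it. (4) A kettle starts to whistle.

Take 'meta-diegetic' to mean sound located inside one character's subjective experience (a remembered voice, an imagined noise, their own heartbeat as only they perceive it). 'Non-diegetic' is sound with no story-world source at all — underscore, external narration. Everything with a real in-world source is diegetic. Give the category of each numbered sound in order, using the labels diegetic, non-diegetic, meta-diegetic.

(1) spoken by a character present in the story world → diegetic.
Sound (2): the caption isn't part of the story world, so neither is the sound tied to it, so non-diegetic.
(3) is meta-diegetic: it's Marisol's internal bodily sensation rendered as sound; only Marisol 'hears' it.
Sound (4): the sound comes from a kettle physically present in the location, so diegetic.

diegetic, non-diegetic, meta-diegetic, diegetic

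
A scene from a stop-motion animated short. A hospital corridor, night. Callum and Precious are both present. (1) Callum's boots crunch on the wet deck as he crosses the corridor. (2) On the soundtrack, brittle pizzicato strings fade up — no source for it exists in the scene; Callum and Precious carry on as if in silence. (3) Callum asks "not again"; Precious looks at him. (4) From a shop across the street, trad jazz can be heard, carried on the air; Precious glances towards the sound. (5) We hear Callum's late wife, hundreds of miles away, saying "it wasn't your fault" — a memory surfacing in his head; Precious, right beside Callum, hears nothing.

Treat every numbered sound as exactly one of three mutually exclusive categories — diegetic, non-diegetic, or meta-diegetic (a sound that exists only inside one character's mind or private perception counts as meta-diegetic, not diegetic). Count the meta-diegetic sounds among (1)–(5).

1

Sound (1): a character's body making contact with the set — an in-world sound, so diegetic.
(2) is non-diegetic: score with no on-screen or off-screen source; it exists for the audience alone.
(3) is diegetic: Callum is a character speaking aloud in the scene.
Sound (4): off-screen diegetic: the source is out of frame but still in the story's space, so diegetic.
Sound (5): it's Callum's recollection rendered as sound; the other character can't hear it, so meta-diegetic.
Meta-diegetic: (5) — that's 1.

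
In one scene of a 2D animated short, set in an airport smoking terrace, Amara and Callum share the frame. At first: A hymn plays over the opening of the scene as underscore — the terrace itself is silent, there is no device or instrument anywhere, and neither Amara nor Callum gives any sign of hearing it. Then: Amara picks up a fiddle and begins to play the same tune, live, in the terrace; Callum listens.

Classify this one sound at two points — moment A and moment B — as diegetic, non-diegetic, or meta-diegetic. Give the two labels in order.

non-diegetic, diegetic

Moment A: no in-world source exists and no character can hear it — underscore → non-diegetic.
Moment B: a fiddle is now a real source in the story world and the characters hear it → diegetic.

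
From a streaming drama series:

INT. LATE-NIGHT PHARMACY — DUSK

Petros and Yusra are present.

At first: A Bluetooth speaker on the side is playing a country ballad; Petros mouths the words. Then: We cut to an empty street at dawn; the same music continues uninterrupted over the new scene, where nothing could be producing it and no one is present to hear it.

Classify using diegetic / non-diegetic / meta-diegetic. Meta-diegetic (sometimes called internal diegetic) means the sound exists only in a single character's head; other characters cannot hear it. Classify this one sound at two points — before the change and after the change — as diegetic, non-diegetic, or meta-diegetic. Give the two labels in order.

diegetic, non-diegetic

Before the change: a Bluetooth speaker is a real in-scene source and Petros reacts to it → diegetic.
After the change: there is no longer any in-world source and no one can hear it — it has become underscore → non-diegetic.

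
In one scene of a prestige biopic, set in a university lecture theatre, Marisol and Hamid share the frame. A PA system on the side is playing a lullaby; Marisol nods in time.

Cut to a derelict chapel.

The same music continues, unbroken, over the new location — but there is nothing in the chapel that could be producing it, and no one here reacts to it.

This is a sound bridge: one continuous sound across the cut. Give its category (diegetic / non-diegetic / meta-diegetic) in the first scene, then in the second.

diegetic, non-diegetic

Scene one: a PA system is an on-screen source and Marisol reacts to it → diegetic.
Scene two: there is no source in the chapel and no one hears it — it's now underscore → non-diegetic.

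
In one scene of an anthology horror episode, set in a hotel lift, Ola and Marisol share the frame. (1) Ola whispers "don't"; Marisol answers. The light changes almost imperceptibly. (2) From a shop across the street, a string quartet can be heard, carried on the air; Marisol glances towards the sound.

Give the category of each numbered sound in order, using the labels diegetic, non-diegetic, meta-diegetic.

diegetic, diegetic

Sound (1): spoken by a character present in the story world, so diegetic.
(2) is diegetic: the music has an off-screen but real-world source and a character hears it.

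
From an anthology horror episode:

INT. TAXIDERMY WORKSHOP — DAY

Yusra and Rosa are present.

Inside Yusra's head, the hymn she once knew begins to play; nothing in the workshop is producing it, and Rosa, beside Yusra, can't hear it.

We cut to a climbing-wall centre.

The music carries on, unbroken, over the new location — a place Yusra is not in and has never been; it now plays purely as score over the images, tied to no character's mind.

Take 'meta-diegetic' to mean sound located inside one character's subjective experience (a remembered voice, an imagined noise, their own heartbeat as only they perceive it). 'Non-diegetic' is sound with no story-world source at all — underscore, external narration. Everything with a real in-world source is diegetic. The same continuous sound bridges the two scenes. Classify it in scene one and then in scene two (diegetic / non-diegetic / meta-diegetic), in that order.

Scene one: the music exists only inside Yusra's mind; Rosa can't hear it → meta-diegetic.
Scene two: it's detached from Yusra entirely and plays over unrelated images with no in-world source — conventional underscore → non-diegetic.

meta-diegetic, non-diegetic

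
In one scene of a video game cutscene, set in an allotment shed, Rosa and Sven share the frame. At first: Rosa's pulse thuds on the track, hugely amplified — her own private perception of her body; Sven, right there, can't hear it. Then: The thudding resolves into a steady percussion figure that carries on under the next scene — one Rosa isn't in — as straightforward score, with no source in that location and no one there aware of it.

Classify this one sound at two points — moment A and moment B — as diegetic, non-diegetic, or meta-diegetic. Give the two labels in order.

meta-diegetic, non-diegetic

Moment A: it's Rosa's subjective body sound, inaudible to Sven → meta-diegetic.
Moment B: detached from Rosa and playing as sourceless score over a scene she isn't in — for the audience only → non-diegetic.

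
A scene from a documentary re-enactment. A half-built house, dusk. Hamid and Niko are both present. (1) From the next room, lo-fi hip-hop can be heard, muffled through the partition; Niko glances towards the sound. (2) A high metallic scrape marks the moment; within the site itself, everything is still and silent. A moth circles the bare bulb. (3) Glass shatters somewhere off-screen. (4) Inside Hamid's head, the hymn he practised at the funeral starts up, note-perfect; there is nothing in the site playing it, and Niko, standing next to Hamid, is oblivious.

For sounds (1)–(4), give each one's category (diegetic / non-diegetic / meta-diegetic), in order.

diegetic, non-diegetic, diegetic, meta-diegetic

(1) is diegetic: the music has an off-screen but real-world source and a character hears it.
Sound (2): an editorial stinger — it belongs to the cut, not the story world, so non-diegetic.
Sound (3): glass is a real object/event in the scene's world, so diegetic.
(4) is meta-diegetic: it lives in Hamid's subjectivity, not in the site.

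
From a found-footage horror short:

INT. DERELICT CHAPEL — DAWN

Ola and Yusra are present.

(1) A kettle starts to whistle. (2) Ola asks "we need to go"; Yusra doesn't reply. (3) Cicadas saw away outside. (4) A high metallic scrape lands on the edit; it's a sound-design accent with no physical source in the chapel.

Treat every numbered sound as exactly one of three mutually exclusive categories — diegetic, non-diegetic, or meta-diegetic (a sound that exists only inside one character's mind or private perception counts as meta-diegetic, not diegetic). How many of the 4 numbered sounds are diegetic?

3

(1) an in-world source (a kettle); characters could hear it → diegetic.
Sound (2): spoken by a character present in the story world, so diegetic.
Sound (3): cicadas is part of the location's real environment, so diegetic.
(4) nothing in the scene produces it; it's an accent added for the audience → non-diegetic.
Diegetic: (1), (2), (3) — that's 3.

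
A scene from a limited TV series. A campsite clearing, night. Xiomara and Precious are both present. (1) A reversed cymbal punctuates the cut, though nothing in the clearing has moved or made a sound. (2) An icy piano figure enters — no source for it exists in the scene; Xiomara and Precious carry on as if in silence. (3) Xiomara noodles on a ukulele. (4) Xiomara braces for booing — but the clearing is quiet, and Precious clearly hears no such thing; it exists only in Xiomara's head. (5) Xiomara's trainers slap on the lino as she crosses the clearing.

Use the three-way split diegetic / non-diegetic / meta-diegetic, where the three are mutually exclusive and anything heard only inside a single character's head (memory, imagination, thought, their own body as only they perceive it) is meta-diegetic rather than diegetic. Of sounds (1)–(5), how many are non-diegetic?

2

Sound (1): it's a sound-design accent with no in-world source; no one in the scene can hear it, so non-diegetic.
(2) is non-diegetic: it has no source in the story world and no character can hear it — it's underscore.
Sound (3): Xiomara is producing the music live, in the story world, so diegetic.
(4) the sound is imagined by Xiomara; nothing in the story world is producing it and Precious can't hear it → meta-diegetic.
(5) is diegetic: Xiomara's footsteps are produced in the story world.
So 2 of the 5 are non-diegetic: (1), (2).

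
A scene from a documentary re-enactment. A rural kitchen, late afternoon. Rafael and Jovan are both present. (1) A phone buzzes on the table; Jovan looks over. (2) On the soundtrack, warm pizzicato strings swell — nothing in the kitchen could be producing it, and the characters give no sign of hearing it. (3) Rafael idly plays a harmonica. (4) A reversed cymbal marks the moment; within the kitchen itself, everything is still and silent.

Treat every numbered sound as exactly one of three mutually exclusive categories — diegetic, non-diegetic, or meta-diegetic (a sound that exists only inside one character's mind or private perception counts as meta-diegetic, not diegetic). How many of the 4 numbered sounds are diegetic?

(1) a phone is a real object/event in the scene's world → diegetic.
(2) nothing in the kitchen produces it and the characters don't hear it — pure soundtrack → non-diegetic.
(3) the instrument and the performer are both in the scene → diegetic.
(4) it's a sound-design accent with no in-world source; no one in the scene can hear it → non-diegetic.
Diegetic: (1), (3) — that's 2.

2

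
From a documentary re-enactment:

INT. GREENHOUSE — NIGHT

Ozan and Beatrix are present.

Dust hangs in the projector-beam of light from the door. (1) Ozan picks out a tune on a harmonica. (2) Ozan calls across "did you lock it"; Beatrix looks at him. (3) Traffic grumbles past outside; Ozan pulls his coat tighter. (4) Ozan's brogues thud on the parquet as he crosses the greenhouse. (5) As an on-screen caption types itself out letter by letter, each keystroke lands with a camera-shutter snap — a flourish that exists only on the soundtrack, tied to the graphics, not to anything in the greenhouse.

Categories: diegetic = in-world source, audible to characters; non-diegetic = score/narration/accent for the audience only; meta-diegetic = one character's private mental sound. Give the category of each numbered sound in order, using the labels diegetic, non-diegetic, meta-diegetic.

diegetic, diegetic, diegetic, diegetic, non-diegetic

Sound (1): a character is playing a harmonica on screen, so diegetic.
(2) Ozan is a character speaking aloud in the scene → diegetic.
(3) traffic is part of the location's real environment → diegetic.
(4) is diegetic: a character's body making contact with the set — an in-world sound.
Sound (5): the caption isn't part of the story world, so neither is the sound tied to it, so non-diegetic.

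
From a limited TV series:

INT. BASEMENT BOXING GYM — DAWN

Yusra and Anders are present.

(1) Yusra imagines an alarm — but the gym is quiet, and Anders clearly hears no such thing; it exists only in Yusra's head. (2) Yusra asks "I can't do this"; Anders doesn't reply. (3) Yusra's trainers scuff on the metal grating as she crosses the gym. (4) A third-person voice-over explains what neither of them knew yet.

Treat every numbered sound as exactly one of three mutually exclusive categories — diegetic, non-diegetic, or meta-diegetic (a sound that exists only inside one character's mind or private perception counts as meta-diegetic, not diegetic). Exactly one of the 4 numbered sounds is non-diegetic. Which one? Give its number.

4

Sound (1): subjective to Yusra: the gym is silent and Anders hears nothing, so meta-diegetic.
(2) Yusra is a character speaking aloud in the scene → diegetic.
(3) a character's body making contact with the set — an in-world sound → diegetic.
Sound (4): commentary laid over the scene from outside the fiction, so non-diegetic.
Only (4) is non-diegetic.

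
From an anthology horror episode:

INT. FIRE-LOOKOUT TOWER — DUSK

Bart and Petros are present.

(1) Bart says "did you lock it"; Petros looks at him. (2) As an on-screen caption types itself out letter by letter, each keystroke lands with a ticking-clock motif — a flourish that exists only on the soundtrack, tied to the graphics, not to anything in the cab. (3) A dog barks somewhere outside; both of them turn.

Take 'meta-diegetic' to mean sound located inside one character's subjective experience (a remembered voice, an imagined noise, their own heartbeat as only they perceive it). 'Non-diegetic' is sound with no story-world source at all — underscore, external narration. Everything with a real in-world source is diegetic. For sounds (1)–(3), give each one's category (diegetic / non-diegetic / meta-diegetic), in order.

diegetic, non-diegetic, diegetic

(1) is diegetic: Bart is a character speaking aloud in the scene.
Sound (2): sound married to a title/caption — outside the diegesis by definition, so non-diegetic.
(3) is diegetic: an in-world source (a dog); characters could hear it.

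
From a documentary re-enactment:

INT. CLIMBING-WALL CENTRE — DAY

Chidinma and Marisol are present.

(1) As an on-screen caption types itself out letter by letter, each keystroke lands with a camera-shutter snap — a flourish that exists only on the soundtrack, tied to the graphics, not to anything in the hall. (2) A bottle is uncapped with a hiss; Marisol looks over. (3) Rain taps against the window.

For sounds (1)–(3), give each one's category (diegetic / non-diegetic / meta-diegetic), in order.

(1) is non-diegetic: the caption isn't part of the story world, so neither is the sound tied to it.
Sound (2): the sound comes from a bottle physically present in the location, so diegetic.
(3) is diegetic: rain is part of the location's real environment.

non-diegetic, diegetic, diegetic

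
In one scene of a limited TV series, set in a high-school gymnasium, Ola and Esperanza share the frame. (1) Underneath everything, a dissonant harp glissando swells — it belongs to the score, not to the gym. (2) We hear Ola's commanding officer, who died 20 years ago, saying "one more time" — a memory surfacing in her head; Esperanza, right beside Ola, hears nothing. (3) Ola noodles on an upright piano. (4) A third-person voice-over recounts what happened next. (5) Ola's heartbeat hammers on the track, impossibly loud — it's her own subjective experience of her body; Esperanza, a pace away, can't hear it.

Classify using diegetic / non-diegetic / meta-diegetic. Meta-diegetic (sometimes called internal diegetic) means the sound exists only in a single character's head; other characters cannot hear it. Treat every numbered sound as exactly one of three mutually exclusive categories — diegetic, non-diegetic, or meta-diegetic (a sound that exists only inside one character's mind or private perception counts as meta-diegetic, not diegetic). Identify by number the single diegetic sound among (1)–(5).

(1) is non-diegetic: nothing in the gym produces it and the characters don't hear it — pure soundtrack.
(2) is meta-diegetic: the voice is a memory playing only inside Ola's mind; Esperanza can't hear it.
Sound (3): the instrument and the performer are both in the scene, so diegetic.
(4) commentary laid over the scene from outside the fiction → non-diegetic.
(5) is meta-diegetic: it's Ola's internal bodily sensation rendered as sound; only Ola 'hears' it.
Only (3) is diegetic.

3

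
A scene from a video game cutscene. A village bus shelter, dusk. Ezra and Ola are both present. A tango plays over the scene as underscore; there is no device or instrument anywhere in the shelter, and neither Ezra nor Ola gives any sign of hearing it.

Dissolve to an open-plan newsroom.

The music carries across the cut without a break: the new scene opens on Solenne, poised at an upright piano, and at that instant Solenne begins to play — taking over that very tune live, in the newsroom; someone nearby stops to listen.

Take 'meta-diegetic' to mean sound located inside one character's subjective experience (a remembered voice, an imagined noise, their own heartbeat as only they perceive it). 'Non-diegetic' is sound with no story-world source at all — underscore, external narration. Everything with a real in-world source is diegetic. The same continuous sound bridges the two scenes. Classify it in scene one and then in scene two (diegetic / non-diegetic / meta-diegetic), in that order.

Scene one: there's no in-world source anywhere and no character hears it — underscore for the audience only → non-diegetic.
Scene two: from the moment Solenne starts playing, the tune is being performed on an upright piano inside the story world and another character hears it → diegetic.

non-diegetic, diegetic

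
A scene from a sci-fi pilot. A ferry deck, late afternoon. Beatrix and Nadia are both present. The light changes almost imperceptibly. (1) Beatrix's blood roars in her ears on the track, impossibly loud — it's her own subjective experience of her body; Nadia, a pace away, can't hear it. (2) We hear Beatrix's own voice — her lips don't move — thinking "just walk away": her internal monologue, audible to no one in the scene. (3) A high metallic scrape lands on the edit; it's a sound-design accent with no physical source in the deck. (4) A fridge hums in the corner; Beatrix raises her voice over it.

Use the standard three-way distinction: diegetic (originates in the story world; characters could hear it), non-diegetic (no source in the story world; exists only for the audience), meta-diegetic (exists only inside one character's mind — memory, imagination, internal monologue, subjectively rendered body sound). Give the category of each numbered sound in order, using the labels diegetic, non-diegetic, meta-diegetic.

meta-diegetic, meta-diegetic, non-diegetic, diegetic

Sound (1): point-of-audition from inside Beatrix's body; not a sound in the room, so meta-diegetic.
Sound (2): it's Beatrix's unspoken thought, heard only by the audience via her subjectivity, so meta-diegetic.
Sound (3): an editorial stinger — it belongs to the cut, not the story world, so non-diegetic.
(4) it's the actual ambient sound of the location → diegetic.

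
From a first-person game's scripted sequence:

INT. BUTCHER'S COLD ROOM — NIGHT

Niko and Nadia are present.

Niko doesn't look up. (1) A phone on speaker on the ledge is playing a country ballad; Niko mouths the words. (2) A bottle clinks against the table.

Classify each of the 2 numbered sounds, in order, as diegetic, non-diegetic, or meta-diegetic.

Sound (1): a phone on speaker is a physical source in the scene and Niko reacts to it, so diegetic.
Sound (2): a bottle is a real object/event in the scene's world, so diegetic.

diegetic, diegetic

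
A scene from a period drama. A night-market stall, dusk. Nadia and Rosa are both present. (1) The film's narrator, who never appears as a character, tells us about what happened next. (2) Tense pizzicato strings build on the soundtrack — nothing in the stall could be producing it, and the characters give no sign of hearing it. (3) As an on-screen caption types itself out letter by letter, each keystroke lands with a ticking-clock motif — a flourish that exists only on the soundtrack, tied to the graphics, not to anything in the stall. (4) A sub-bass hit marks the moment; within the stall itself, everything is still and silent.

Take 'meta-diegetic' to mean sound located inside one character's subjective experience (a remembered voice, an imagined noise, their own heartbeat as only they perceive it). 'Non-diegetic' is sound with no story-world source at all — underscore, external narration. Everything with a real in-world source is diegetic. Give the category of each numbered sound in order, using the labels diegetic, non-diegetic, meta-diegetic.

Sound (1): external voice-over — not a character, not heard by anyone in the scene, so non-diegetic.
(2) is non-diegetic: it has no source in the story world and no character can hear it — it's underscore.
(3) is non-diegetic: it accompanies on-screen graphics, not anything inside the story world.
Sound (4): an editorial stinger — it belongs to the cut, not the story world, so non-diegetic.

non-diegetic, non-diegetic, non-diegetic, non-diegetic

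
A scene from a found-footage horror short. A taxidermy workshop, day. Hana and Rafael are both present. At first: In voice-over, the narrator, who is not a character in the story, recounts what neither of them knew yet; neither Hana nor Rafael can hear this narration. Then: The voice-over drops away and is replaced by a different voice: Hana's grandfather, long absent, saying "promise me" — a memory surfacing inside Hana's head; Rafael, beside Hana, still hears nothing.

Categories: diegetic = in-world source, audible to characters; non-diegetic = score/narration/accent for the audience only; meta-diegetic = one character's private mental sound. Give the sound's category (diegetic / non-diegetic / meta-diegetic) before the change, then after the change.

non-diegetic, meta-diegetic

Before the change: the external narrator addresses only the audience — outside the story world → non-diegetic.
After the change: the replacement voice is a memory inside Hana's mind specifically → meta-diegetic.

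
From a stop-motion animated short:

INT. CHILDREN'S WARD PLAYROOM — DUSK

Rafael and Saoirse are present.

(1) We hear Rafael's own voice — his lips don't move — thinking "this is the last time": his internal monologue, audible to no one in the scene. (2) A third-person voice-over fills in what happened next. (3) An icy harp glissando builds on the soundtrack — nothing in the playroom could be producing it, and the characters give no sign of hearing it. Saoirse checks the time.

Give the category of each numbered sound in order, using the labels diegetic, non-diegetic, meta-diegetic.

Sound (1): it's Rafael's unspoken thought, heard only by the audience via his subjectivity, so meta-diegetic.
Sound (2): the narrator exists outside the story world, addressing only the audience, so non-diegetic.
Sound (3): it has no source in the story world and no character can hear it — it's underscore, so non-diegetic.

meta-diegetic, non-diegetic, non-diegetic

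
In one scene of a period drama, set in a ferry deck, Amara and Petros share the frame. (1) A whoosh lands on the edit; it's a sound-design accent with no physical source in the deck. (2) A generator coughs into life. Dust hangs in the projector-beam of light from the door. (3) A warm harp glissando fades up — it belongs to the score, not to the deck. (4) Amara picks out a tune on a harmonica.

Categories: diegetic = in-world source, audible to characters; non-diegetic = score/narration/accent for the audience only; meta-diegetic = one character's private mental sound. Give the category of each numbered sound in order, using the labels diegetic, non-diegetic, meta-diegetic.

(1) it's a sound-design accent with no in-world source; no one in the scene can hear it → non-diegetic.
Sound (2): a generator is a real object/event in the scene's world, so diegetic.
(3) nothing in the deck produces it and the characters don't hear it — pure soundtrack → non-diegetic.
(4) Amara is producing the music live, in the story world → diegetic.

non-diegetic, diegetic, non-diegetic, diegetic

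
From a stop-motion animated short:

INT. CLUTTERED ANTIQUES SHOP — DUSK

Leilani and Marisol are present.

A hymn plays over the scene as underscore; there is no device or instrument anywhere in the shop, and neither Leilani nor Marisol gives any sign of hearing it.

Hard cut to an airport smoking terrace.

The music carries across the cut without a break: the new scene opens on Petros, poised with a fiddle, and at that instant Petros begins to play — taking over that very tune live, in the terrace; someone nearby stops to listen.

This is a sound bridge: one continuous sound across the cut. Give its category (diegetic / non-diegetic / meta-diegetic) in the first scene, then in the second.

non-diegetic, diegetic

Scene one: there's no in-world source anywhere and no character hears it — underscore for the audience only → non-diegetic.
Scene two: from the moment Petros starts playing, the tune is being performed on a fiddle inside the story world and another character hears it → diegetic.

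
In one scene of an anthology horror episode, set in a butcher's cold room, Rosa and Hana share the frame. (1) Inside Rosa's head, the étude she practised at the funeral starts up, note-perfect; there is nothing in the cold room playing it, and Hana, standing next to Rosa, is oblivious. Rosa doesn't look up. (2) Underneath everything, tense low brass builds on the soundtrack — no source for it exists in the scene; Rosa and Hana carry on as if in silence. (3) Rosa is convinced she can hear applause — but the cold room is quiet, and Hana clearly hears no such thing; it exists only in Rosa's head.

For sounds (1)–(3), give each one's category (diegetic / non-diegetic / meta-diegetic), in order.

(1) the music is a memory playing inside Rosa's mind alone; no real-world source, Hana can't hear it → meta-diegetic.
(2) is non-diegetic: score with no on-screen or off-screen source; it exists for the audience alone.
Sound (3): subjective to Rosa: the cold room is silent and Hana hears nothing, so meta-diegetic.

meta-diegetic, non-diegetic, meta-diegetic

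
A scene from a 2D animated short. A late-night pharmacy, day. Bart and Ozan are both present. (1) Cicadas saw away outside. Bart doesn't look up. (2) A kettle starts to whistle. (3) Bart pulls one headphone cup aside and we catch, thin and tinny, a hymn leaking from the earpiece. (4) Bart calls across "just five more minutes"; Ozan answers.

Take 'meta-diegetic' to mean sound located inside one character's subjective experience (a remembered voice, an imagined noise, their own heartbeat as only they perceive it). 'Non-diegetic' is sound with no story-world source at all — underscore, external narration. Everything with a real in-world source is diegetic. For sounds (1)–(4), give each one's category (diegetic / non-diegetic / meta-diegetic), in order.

diegetic, diegetic, diegetic, diegetic

(1) is diegetic: cicadas is part of the location's real environment.
(2) is diegetic: a kettle is a real object/event in the scene's world.
(3) is diegetic: it's leaking from a physical pair of headphones in the scene.
(4) is diegetic: on-screen dialogue — Bart speaks and Ozan is there to hear.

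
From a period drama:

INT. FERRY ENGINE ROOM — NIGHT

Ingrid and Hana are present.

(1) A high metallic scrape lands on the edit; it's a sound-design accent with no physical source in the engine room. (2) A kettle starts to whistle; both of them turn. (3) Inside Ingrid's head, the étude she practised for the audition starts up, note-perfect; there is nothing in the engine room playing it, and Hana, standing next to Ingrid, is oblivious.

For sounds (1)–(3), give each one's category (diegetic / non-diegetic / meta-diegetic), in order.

(1) an editorial stinger — it belongs to the cut, not the story world → non-diegetic.
Sound (2): the sound comes from a kettle physically present in the location, so diegetic.
(3) remembered music, private to Ingrid — Hana is oblivious because it isn't in the room → meta-diegetic.

non-diegetic, diegetic, meta-diegetic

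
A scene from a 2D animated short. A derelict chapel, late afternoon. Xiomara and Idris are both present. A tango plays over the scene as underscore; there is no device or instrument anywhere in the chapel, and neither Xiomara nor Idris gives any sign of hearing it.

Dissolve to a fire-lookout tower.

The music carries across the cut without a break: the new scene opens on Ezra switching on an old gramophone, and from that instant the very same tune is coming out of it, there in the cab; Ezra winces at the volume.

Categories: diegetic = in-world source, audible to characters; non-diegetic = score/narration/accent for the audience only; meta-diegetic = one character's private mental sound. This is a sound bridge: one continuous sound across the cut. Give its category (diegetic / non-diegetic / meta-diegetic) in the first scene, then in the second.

Scene one: there's no in-world source anywhere and no character hears it — underscore for the audience only → non-diegetic.
Scene two: once Ezra turns on an old gramophone, the music has a real source in the story world and Ezra reacts to it → diegetic.

non-diegetic, diegetic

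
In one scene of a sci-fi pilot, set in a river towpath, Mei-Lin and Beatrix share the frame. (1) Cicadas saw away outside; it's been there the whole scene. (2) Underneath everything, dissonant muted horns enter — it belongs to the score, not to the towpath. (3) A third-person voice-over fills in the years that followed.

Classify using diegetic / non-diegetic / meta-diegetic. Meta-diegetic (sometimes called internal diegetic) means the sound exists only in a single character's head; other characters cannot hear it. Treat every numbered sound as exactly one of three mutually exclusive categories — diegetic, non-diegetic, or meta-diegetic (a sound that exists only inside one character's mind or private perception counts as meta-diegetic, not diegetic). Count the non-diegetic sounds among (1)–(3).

2

(1) is diegetic: cicadas is part of the location's real environment.
(2) is non-diegetic: score with no on-screen or off-screen source; it exists for the audience alone.
(3) is non-diegetic: the narrator exists outside the story world, addressing only the audience.
Non-diegetic: (2), (3) — that's 2.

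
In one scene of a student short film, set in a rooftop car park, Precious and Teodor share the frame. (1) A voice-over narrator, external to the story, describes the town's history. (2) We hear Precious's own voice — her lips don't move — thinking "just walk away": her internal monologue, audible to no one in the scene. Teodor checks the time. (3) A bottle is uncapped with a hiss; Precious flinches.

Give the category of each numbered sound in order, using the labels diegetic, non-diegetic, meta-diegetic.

non-diegetic, meta-diegetic, diegetic

(1) is non-diegetic: the narrator exists outside the story world, addressing only the audience.
Sound (2): Precious's thought-voice: a private mental sound no other character can hear, so meta-diegetic.
(3) is diegetic: the sound comes from a bottle physically present in the location.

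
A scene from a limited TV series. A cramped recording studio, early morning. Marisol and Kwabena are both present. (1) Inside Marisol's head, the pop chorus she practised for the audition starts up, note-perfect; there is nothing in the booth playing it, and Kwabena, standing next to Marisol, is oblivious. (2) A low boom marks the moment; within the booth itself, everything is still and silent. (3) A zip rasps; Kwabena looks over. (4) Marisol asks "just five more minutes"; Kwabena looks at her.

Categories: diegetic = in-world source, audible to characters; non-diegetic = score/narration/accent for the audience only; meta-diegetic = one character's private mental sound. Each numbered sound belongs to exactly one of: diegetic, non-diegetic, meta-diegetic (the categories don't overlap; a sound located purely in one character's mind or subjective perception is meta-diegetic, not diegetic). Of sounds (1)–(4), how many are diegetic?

2

(1) is meta-diegetic: remembered music, private to Marisol — Kwabena is oblivious because it isn't in the room.
Sound (2): nothing in the scene produces it; it's an accent added for the audience, so non-diegetic.
Sound (3): a zip is a real object/event in the scene's world, so diegetic.
(4) on-screen dialogue — Marisol speaks and Kwabena is there to hear → diegetic.
So 2 of the 4 are diegetic: (3), (4).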